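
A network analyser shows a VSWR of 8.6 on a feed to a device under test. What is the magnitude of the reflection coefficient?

|Γ| = (S − 1)/(S + 1) = (8.6 − 1)/(8.6 + 1) = 7.6/9.6

|Γ| ≈ 0.792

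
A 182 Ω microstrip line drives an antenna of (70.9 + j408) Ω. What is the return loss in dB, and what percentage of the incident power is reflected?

RL ≈ 1.1 dB; 77.6% of incident power reflected

Γ = (-111.1 + j408)/(252.9 + j408), |Γ| = 0.881
RL = −20·log₁₀(0.881) = 1.1 dB
P_refl/P_inc = |Γ|² = 0.776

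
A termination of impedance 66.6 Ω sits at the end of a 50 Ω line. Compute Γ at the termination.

Γ = 0.142

Γ = (Z_L − Z_0)/(Z_L + Z_0) = (66.6 − 50)/(66.6 + 50) = 16.6/116.6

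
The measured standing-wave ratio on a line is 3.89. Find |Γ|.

|Γ| = (S − 1)/(S + 1) = (3.89 − 1)/(3.89 + 1) = 2.89/4.89

|Γ| ≈ 0.591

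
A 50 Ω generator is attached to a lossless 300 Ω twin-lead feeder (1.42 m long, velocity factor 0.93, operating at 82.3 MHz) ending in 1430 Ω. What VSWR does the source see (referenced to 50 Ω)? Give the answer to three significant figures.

λ = v/f = 0.93·c / 82.3 MHz = 3.39 m
βl = 2π·l/λ = 2π × 0.419 = 151°
tan(βl) = -0.559
Z_in = Z_0·(Z_L + jZ_0·tanβl)/(Z_0 + jZ_L·tanβl) = 232 + j450 Ω
Γ_s = (Z_in − Z_s)/(Z_in + Z_s) = (182 + j450)/(282 + j450), |Γ_s| = 0.914
VSWR = (1 + |Γ_s|)/(1 − |Γ_s|)

VSWR ≈ 22.3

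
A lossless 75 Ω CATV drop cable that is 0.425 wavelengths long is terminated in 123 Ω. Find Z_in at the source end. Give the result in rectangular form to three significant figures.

βl = 2π × 0.425 = 153°
tan(βl) = tan(153°) = -0.51
Z_in = Z_0·(Z_L + jZ_0·tanβl)/(Z_0 + jZ_L·tanβl)
     = 75·(123 − j38.2)/(75 − j62.7)

Z_in ≈ 91.2 + j38 Ω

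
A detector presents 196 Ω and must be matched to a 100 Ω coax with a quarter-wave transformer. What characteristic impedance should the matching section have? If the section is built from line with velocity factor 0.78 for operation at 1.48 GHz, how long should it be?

Z_qwt ≈ 140 Ω; length ≈ 3.95 cm

Z_qwt = √(Z_0·R_L) = √(100 × 196) = √19600
λ = 0.78·c/f = 0.158 m, so l = λ/4 = 0.0395 m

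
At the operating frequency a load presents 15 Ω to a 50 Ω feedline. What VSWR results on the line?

For a purely resistive load, VSWR = R_L/Z_0 or Z_0/R_L (whichever > 1) = 50/15

VSWR ≈ 3.33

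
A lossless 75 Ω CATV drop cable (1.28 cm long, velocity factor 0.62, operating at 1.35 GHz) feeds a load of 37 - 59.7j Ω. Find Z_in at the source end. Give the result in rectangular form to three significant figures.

λ = v/f = 0.62·c / 1.35 GHz = 0.138 m
βl = 2π·l/λ = 2π × 0.0929 = 33.4°
tan(βl) = tan(33.4°) = 0.661
Z_in = Z_0·(Z_L + jZ_0·tanβl)/(Z_0 + jZ_L·tanβl)
     = 75·(37 − j10.2)/(114 + j24.4)

Z_in ≈ 21.8 − j11.3 Ω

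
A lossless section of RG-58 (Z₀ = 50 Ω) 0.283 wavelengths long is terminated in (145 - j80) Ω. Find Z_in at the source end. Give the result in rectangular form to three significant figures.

Z_in ≈ 14.6 + j17.5 Ω

βl = 2π × 0.283 = 102°
tan(βl) = tan(102°) = -4.75
Z_in = Z_0·(Z_L + jZ_0·tanβl)/(Z_0 + jZ_L·tanβl)
     = 50·(145 − j318)/(-330 − j689)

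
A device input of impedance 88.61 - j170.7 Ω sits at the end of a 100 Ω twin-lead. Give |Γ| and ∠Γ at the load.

Γ ≈ 0.673 ∠ -51.7°

Γ = (Z_L − Z_0)/(Z_L + Z_0) = (-11.39 − j170.7)/(188.6 − j170.7)
|Γ| = 171/254 = 0.673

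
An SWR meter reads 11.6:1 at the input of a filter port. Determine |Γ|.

|Γ| ≈ 0.841

|Γ| = (S − 1)/(S + 1) = (11.6 − 1)/(11.6 + 1) = 10.6/12.6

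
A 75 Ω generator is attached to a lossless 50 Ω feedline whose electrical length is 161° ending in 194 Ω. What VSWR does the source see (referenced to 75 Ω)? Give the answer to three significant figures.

VSWR ≈ 2.95

tan(βl) = -0.344
Z_in = Z_0·(Z_L + jZ_0·tanβl)/(Z_0 + jZ_L·tanβl) = 77.9 + j86.9 Ω
Γ_s = (Z_in − Z_s)/(Z_in + Z_s) = (2.92 + j86.9)/(153 + j86.9), |Γ_s| = 0.494
VSWR = (1 + |Γ_s|)/(1 − |Γ_s|)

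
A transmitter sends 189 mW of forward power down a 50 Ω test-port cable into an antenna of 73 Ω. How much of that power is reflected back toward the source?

P_reflected ≈ 6.61 mW

Γ = (73 − 50)/(73 + 50) = 0.187
|Γ|² = 0.035
P_refl = |Γ|²·P_inc = 6.61 mW, P_del = (1 − |Γ|²)·P_inc = 182 mW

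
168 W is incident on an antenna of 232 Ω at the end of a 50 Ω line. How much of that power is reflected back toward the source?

P_reflected ≈ 70 W

Γ = (232 − 50)/(232 + 50) = 0.645
|Γ|² = 0.417
P_refl = |Γ|²·P_inc = 70 W, P_del = (1 − |Γ|²)·P_inc = 98 W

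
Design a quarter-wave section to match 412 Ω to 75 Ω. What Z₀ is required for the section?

Z_qwt ≈ 176 Ω

Z_qwt = √(Z_0·R_L) = √(75 × 412) = √30900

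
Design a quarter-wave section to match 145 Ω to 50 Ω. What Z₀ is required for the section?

Z_qwt = √(Z_0·R_L) = √(50 × 145) = √7250

Z_qwt ≈ 85.1 Ω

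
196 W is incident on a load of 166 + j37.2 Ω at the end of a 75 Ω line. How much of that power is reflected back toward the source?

P_reflected ≈ 31.9 W

|Γ| = |(91 + j37.2)/(241 + j37.2)| = 0.403
|Γ|² = 0.163
P_refl = |Γ|²·P_inc = 31.9 W, P_del = (1 − |Γ|²)·P_inc = 164 W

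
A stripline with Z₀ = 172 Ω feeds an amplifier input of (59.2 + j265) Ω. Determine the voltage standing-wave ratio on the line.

Γ = (Z_L − Z_0)/(Z_L + Z_0) = (-112.8 + j265)/(231.2 + j265)
|Γ| = 288/352 = 0.819
VSWR = (1 + |Γ|)/(1 − |Γ|) = 1.82/0.181

VSWR ≈ 10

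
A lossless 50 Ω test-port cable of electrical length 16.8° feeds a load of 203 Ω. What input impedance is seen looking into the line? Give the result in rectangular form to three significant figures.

tan(βl) = tan(16.8°) = 0.302
Z_in = Z_0·(Z_L + jZ_0·tanβl)/(Z_0 + jZ_L·tanβl)
     = 50·(203 + j15.1)/(50 + j61.3)

Z_in ≈ 88.5 − j93.4 Ω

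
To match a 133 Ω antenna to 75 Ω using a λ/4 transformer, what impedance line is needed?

Z_qwt ≈ 99.9 Ω

Z_qwt = √(Z_0·R_L) = √(75 × 133) = √9975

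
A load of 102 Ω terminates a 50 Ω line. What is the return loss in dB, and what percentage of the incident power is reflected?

Γ = (102 − 50)/(102 + 50) = 0.342
RL = −20·log₁₀(0.342) = 9.32 dB
P_refl/P_inc = |Γ|² = 0.117

RL ≈ 9.32 dB; 11.7% of incident power reflected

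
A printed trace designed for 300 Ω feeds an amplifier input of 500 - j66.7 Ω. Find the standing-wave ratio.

Γ = (Z_L − Z_0)/(Z_L + Z_0) = (200 − j66.7)/(800 − j66.7)
|Γ| = 211/803 = 0.263
VSWR = (1 + |Γ|)/(1 − |Γ|) = 1.26/0.737

VSWR ≈ 1.71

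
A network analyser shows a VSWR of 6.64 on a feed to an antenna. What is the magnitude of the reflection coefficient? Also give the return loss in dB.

|Γ| ≈ 0.738; return loss ≈ 2.64 dB

|Γ| = (S − 1)/(S + 1) = (6.64 − 1)/(6.64 + 1) = 5.64/7.64
RL = −20·log₁₀|Γ| = −20·log₁₀(0.738)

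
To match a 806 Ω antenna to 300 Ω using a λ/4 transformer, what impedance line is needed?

Z_qwt = √(Z_0·R_L) = √(300 × 806) = √241800

Z_qwt ≈ 492 Ω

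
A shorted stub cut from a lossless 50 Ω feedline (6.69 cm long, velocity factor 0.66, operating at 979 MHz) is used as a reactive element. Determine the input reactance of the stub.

λ = v/f = 0.66·c / 979 MHz = 0.202 m
βl = 2π·l/λ = 2π × 0.331 = 119°
tan(βl) = -1.8
For a shorted stub, Z_in = jZ_0·tan(βl)

X_in ≈ -89.9 Ω (capacitive)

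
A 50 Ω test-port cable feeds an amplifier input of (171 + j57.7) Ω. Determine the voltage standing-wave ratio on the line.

Γ = (Z_L − Z_0)/(Z_L + Z_0) = (121 + j57.7)/(221 + j57.7)
|Γ| = 134/228 = 0.587
VSWR = (1 + |Γ|)/(1 − |Γ|) = 1.59/0.413

VSWR ≈ 3.84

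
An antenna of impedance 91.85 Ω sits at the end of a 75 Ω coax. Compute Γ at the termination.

Γ = 0.101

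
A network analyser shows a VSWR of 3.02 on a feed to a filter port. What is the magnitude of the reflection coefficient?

|Γ| = (S − 1)/(S + 1) = (3.02 − 1)/(3.02 + 1) = 2.02/4.02

|Γ| ≈ 0.502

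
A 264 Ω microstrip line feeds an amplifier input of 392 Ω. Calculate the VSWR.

VSWR ≈ 1.48

Γ = (392 − 264)/(392 + 264) = 0.195
VSWR = (1 + 0.195)/(1 − 0.195)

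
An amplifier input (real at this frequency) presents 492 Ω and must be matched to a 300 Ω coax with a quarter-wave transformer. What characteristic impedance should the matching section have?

Z_qwt = √(Z_0·R_L) = √(300 × 492) = √147600

Z_qwt ≈ 384 Ω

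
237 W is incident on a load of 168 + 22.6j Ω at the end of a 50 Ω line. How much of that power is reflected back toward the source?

|Γ| = |(118 + j22.6)/(218 + j22.6)| = 0.548
|Γ|² = 0.301
P_refl = |Γ|²·P_inc = 71.2 W, P_del = (1 − |Γ|²)·P_inc = 166 W

P_reflected ≈ 71.2 W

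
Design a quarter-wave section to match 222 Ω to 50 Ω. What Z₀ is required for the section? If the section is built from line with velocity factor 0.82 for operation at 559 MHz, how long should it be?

Z_qwt ≈ 105 Ω; length ≈ 11 cm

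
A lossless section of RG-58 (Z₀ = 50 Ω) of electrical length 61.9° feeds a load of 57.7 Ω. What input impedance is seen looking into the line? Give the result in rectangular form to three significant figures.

tan(βl) = tan(61.9°) = 1.87
Z_in = Z_0·(Z_L + jZ_0·tanβl)/(Z_0 + jZ_L·tanβl)
     = 50·(57.7 + j93.6)/(50 + j108)

Z_in ≈ 45.9 − j5.48 Ω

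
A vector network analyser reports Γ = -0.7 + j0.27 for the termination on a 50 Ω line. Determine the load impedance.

Z_L ≈ 7.38 + j9.11 Ω

Z_L = Z_0·(1 + Γ)/(1 − Γ) = 50·(0.3 + j0.27)/(1.7 − j0.27)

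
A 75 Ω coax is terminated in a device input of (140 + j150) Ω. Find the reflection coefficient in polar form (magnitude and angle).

Γ ≈ 0.624 ∠ 31.7°

Γ = (Z_L − Z_0)/(Z_L + Z_0) = (65 + j150)/(215 + j150)
|Γ| = 163/262 = 0.624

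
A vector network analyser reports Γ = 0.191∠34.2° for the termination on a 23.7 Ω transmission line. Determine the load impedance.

Z_L = Z_0·(1 + Γ)/(1 − Γ) = 23.7·(1.16 + j0.107)/(0.842 − j0.107)

Z_L ≈ 31.7 + j7.06 Ω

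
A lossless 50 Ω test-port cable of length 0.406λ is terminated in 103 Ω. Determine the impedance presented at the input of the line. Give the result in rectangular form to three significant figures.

βl = 2π × 0.406 = 146°
tan(βl) = tan(146°) = -0.67
Z_in = Z_0·(Z_L + jZ_0·tanβl)/(Z_0 + jZ_L·tanβl)
     = 50·(103 − j33.5)/(50 − j69.1)

Z_in ≈ 51.3 + j37.4 Ω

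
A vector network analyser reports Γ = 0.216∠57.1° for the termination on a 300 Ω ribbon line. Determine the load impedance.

Z_L ≈ 352 + j134 Ω

Z_L = Z_0·(1 + Γ)/(1 − Γ) = 300·(1.12 + j0.181)/(0.883 − j0.181)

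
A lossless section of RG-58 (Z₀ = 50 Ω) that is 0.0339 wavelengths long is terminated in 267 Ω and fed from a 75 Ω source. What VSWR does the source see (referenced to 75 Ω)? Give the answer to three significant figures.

βl = 2π × 0.0339 = 12.2°
tan(βl) = 0.216
Z_in = Z_0·(Z_L + jZ_0·tanβl)/(Z_0 + jZ_L·tanβl) = 120 − j127 Ω
Γ_s = (Z_in − Z_s)/(Z_in + Z_s) = (44.8 − j127)/(195 − j127), |Γ_s| = 0.58
VSWR = (1 + |Γ_s|)/(1 − |Γ_s|)

VSWR ≈ 3.77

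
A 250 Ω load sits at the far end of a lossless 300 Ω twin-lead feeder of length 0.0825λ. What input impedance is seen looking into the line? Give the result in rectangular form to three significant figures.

βl = 2π × 0.0825 = 29.7°
tan(βl) = tan(29.7°) = 0.57
Z_in = Z_0·(Z_L + jZ_0·tanβl)/(Z_0 + jZ_L·tanβl)
     = 300·(250 + j171)/(300 + j143)

Z_in ≈ 270 + j42.6 Ω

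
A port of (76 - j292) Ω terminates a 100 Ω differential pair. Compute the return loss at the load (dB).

RL ≈ 1.32 dB

Γ = (-24 − j292)/(176 − j292), |Γ| = 0.859
RL = −20·log₁₀|Γ| = −20·log₁₀(0.859)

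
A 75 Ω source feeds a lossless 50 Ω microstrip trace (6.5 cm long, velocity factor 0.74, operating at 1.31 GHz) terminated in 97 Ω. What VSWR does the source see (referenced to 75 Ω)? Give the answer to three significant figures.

VSWR ≈ 2.13

λ = v/f = 0.74·c / 1.31 GHz = 0.169 m
βl = 2π·l/λ = 2π × 0.384 = 138°
tan(βl) = -0.898
Z_in = Z_0·(Z_L + jZ_0·tanβl)/(Z_0 + jZ_L·tanβl) = 43.4 + j30.8 Ω
Γ_s = (Z_in − Z_s)/(Z_in + Z_s) = (-31.6 + j30.8)/(118 + j30.8), |Γ_s| = 0.36
VSWR = (1 + |Γ_s|)/(1 − |Γ_s|)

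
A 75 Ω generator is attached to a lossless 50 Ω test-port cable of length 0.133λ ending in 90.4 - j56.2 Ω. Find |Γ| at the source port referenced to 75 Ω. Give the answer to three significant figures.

βl = 2π × 0.133 = 47.9°
tan(βl) = 1.11
Z_in = Z_0·(Z_L + jZ_0·tanβl)/(Z_0 + jZ_L·tanβl) = 22.3 − j20.2 Ω
Γ_s = (Z_in − Z_s)/(Z_in + Z_s) = (-52.7 − j20.2)/(97.3 − j20.2), |Γ_s| = 0.569

|Γ| ≈ 0.569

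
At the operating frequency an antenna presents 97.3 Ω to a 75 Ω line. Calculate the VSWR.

VSWR ≈ 1.3

For a purely resistive load, VSWR = R_L/Z_0 or Z_0/R_L (whichever > 1) = 97.3/75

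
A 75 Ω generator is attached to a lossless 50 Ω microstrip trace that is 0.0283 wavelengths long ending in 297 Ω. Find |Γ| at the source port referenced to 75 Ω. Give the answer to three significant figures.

βl = 2π × 0.0283 = 10.2°
tan(βl) = 0.18
Z_in = Z_0·(Z_L + jZ_0·tanβl)/(Z_0 + jZ_L·tanβl) = 143 − j144 Ω
Γ_s = (Z_in − Z_s)/(Z_in + Z_s) = (68.3 − j144)/(218 − j144), |Γ_s| = 0.609

|Γ| ≈ 0.609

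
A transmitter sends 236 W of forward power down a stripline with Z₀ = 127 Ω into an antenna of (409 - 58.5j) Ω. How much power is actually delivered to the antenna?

|Γ| = |(282 − j58.5)/(536 − j58.5)| = 0.534
|Γ|² = 0.285
P_refl = |Γ|²·P_inc = 67.3 W, P_del = (1 − |Γ|²)·P_inc = 169 W

P_delivered ≈ 169 W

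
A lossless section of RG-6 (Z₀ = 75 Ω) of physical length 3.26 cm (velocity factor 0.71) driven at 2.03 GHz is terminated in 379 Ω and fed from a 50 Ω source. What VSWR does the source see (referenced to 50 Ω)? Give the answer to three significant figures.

VSWR ≈ 3.97

λ = v/f = 0.71·c / 2.03 GHz = 0.105 m
βl = 2π·l/λ = 2π × 0.311 = 112°
tan(βl) = -2.49
Z_in = Z_0·(Z_L + jZ_0·tanβl)/(Z_0 + jZ_L·tanβl) = 17.1 + j28.7 Ω
Γ_s = (Z_in − Z_s)/(Z_in + Z_s) = (-32.9 + j28.7)/(67.1 + j28.7), |Γ_s| = 0.598
VSWR = (1 + |Γ_s|)/(1 − |Γ_s|)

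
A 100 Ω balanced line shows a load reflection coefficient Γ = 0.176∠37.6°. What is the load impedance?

Z_L ≈ 129 + j28.6 Ω

Z_L = Z_0·(1 + Γ)/(1 − Γ) = 100·(1.14 + j0.107)/(0.861 − j0.107)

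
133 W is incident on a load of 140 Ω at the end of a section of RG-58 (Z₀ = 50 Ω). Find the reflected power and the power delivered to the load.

Γ = (140 − 50)/(140 + 50) = 0.474
|Γ|² = 0.224
P_refl = |Γ|²·P_inc = 29.8 W, P_del = (1 − |Γ|²)·P_inc = 103 W

P_reflected ≈ 29.8 W; P_delivered ≈ 103 W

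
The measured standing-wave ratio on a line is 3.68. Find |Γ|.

|Γ| = (S − 1)/(S + 1) = (3.68 − 1)/(3.68 + 1) = 2.68/4.68

|Γ| ≈ 0.573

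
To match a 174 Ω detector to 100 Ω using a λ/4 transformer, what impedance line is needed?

Z_qwt ≈ 132 Ω

Z_qwt = √(Z_0·R_L) = √(100 × 174) = √17400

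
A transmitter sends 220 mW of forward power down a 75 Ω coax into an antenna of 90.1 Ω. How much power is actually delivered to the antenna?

P_delivered ≈ 218 mW

Γ = (90.1 − 75)/(90.1 + 75) = 0.0915
|Γ|² = 0.00836
P_refl = |Γ|²·P_inc = 1.84 mW, P_del = (1 − |Γ|²)·P_inc = 218 mW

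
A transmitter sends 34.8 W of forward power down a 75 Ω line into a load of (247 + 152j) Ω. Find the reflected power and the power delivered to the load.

P_reflected ≈ 14.5 W; P_delivered ≈ 20.3 W

|Γ| = |(172 + j152)/(322 + j152)| = 0.645
|Γ|² = 0.416
P_refl = |Γ|²·P_inc = 14.5 W, P_del = (1 − |Γ|²)·P_inc = 20.3 W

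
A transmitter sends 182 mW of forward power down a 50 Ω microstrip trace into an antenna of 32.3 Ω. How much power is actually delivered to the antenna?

P_delivered ≈ 174 mW

Γ = (32.3 − 50)/(32.3 + 50) = -0.215
|Γ|² = 0.0463
P_refl = |Γ|²·P_inc = 8.42 mW, P_del = (1 − |Γ|²)·P_inc = 174 mW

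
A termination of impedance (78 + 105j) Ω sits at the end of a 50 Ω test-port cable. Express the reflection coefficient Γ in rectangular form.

Γ ≈ 0.533 + j0.383

Γ = (Z_L − Z_0)/(Z_L + Z_0) = (28 + j105)/(128 + j105)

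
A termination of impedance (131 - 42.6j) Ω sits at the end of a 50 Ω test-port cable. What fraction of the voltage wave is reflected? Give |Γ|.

Γ = (Z_L − Z_0)/(Z_L + Z_0) = (81 − j42.6)/(181 − j42.6)
|Γ| = 91.5/186

|Γ| ≈ 0.492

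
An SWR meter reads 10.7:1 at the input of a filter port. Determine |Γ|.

|Γ| = (S − 1)/(S + 1) = (10.7 − 1)/(10.7 + 1) = 9.7/11.7

|Γ| ≈ 0.829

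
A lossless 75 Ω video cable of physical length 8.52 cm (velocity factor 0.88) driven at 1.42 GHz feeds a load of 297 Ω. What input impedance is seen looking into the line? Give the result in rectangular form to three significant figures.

Z_in ≈ 150 + j139 Ω

λ = v/f = 0.88·c / 1.42 GHz = 0.186 m
βl = 2π·l/λ = 2π × 0.458 = 165°
tan(βl) = tan(165°) = -0.268
Z_in = Z_0·(Z_L + jZ_0·tanβl)/(Z_0 + jZ_L·tanβl)
     = 75·(297 − j20.1)/(75 − j79.7)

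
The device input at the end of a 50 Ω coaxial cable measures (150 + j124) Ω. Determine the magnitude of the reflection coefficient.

|Γ| ≈ 0.677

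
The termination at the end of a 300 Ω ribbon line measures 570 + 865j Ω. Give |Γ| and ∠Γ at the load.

Γ ≈ 0.739 ∠ 27.8°

Γ = (Z_L − Z_0)/(Z_L + Z_0) = (270 + j865)/(870 + j865)
|Γ| = 906/1230 = 0.739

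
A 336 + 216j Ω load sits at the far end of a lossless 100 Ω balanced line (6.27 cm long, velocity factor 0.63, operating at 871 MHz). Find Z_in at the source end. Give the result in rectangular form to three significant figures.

Z_in ≈ 20.9 + j10 Ω

λ = v/f = 0.63·c / 871 MHz = 0.217 m
βl = 2π·l/λ = 2π × 0.289 = 104°
tan(βl) = tan(104°) = -4
Z_in = Z_0·(Z_L + jZ_0·tanβl)/(Z_0 + jZ_L·tanβl)
     = 100·(336 − j184)/(965 − j1350)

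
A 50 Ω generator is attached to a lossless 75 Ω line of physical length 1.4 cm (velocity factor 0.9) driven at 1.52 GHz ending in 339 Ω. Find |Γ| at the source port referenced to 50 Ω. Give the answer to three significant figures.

λ = v/f = 0.9·c / 1.52 GHz = 0.178 m
βl = 2π·l/λ = 2π × 0.0788 = 28.4°
tan(βl) = 0.54
Z_in = Z_0·(Z_L + jZ_0·tanβl)/(Z_0 + jZ_L·tanβl) = 62.9 − j113 Ω
Γ_s = (Z_in − Z_s)/(Z_in + Z_s) = (12.9 − j113)/(113 − j113), |Γ_s| = 0.712

|Γ| ≈ 0.712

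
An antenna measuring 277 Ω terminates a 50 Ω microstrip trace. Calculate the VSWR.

VSWR ≈ 5.54

For a purely resistive load, VSWR = R_L/Z_0 or Z_0/R_L (whichever > 1) = 277/50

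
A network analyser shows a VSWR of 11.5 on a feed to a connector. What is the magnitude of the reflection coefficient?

|Γ| = (S − 1)/(S + 1) = (11.5 − 1)/(11.5 + 1) = 10.5/12.5

|Γ| ≈ 0.84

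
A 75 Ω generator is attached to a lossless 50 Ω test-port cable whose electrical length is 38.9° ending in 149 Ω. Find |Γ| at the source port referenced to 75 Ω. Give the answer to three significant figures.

|Γ| ≈ 0.504

tan(βl) = 0.807
Z_in = Z_0·(Z_L + jZ_0·tanβl)/(Z_0 + jZ_L·tanβl) = 36.3 − j46.9 Ω
Γ_s = (Z_in − Z_s)/(Z_in + Z_s) = (-38.7 − j46.9)/(111 − j46.9), |Γ_s| = 0.504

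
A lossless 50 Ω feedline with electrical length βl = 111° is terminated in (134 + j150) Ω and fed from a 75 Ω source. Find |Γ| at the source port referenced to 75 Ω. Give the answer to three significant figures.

|Γ| ≈ 0.804

tan(βl) = -2.61
Z_in = Z_0·(Z_L + jZ_0·tanβl)/(Z_0 + jZ_L·tanβl) = 8.25 + j8.77 Ω
Γ_s = (Z_in − Z_s)/(Z_in + Z_s) = (-66.7 + j8.77)/(83.3 + j8.77), |Γ_s| = 0.804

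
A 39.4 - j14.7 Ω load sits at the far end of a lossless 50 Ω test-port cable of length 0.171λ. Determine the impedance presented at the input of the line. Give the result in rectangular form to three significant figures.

βl = 2π × 0.171 = 61.6°
tan(βl) = tan(61.6°) = 1.85
Z_in = Z_0·(Z_L + jZ_0·tanβl)/(Z_0 + jZ_L·tanβl)
     = 50·(39.4 + j77.6)/(77.1 + j72.7)

Z_in ≈ 38.6 + j13.9 Ω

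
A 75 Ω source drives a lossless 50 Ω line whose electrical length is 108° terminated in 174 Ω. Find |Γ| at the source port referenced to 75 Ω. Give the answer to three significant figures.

|Γ| ≈ 0.664

tan(βl) = -3.08
Z_in = Z_0·(Z_L + jZ_0·tanβl)/(Z_0 + jZ_L·tanβl) = 15.7 + j14.8 Ω
Γ_s = (Z_in − Z_s)/(Z_in + Z_s) = (-59.3 + j14.8)/(90.7 + j14.8), |Γ_s| = 0.664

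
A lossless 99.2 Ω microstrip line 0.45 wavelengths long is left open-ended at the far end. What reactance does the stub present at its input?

X_in ≈ 305 Ω (inductive)

βl = 2π × 0.45 = 162°
tan(βl) = -0.325
For an open-ended stub, Z_in = −jZ_0·cot(βl) = −jZ_0/tan(βl)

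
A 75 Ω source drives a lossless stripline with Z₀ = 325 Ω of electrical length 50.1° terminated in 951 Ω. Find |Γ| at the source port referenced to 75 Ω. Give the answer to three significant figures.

|Γ| ≈ 0.728

tan(βl) = 1.2
Z_in = Z_0·(Z_L + jZ_0·tanβl)/(Z_0 + jZ_L·tanβl) = 174 − j222 Ω
Γ_s = (Z_in − Z_s)/(Z_in + Z_s) = (99.5 − j222)/(249 − j222), |Γ_s| = 0.728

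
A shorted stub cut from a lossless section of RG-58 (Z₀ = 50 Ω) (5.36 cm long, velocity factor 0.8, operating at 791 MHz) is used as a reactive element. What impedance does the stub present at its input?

Z_in ≈ +j101 Ω

λ = v/f = 0.8·c / 791 MHz = 0.303 m
βl = 2π·l/λ = 2π × 0.177 = 63.6°
tan(βl) = 2.01
For a shorted stub, Z_in = jZ_0·tan(βl)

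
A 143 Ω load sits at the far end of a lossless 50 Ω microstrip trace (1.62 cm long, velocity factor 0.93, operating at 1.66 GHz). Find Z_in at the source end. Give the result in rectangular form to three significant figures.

λ = v/f = 0.93·c / 1.66 GHz = 0.168 m
βl = 2π·l/λ = 2π × 0.0964 = 34.7°
tan(βl) = tan(34.7°) = 0.692
Z_in = Z_0·(Z_L + jZ_0·tanβl)/(Z_0 + jZ_L·tanβl)
     = 50·(143 + j34.6)/(50 + j99)

Z_in ≈ 43 − j50.5 Ω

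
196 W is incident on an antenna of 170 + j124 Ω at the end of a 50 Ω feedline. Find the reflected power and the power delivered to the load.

|Γ| = |(120 + j124)/(220 + j124)| = 0.683
|Γ|² = 0.467
P_refl = |Γ|²·P_inc = 91.5 W, P_del = (1 − |Γ|²)·P_inc = 104 W

P_reflected ≈ 91.5 W; P_delivered ≈ 104 W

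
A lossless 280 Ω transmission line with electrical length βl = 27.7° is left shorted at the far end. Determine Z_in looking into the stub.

tan(βl) = 0.525
For a shorted stub, Z_in = jZ_0·tan(βl)

Z_in ≈ +j147 Ω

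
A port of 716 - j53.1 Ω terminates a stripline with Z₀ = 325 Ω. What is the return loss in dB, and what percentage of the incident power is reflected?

Γ = (391 − j53.1)/(1041 − j53.1), |Γ| = 0.379
RL = −20·log₁₀(0.379) = 8.44 dB
P_refl/P_inc = |Γ|² = 0.143

RL ≈ 8.44 dB; 14.3% of incident power reflected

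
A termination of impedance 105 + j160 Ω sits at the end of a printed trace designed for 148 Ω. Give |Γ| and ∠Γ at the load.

Γ = (Z_L − Z_0)/(Z_L + Z_0) = (-43 + j160)/(253 + j160)
|Γ| = 166/299 = 0.553

Γ ≈ 0.553 ∠ 72.7°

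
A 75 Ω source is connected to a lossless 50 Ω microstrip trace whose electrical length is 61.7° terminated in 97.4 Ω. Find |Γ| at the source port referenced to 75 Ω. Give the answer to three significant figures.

tan(βl) = 1.86
Z_in = Z_0·(Z_L + jZ_0·tanβl)/(Z_0 + jZ_L·tanβl) = 30.8 − j18.4 Ω
Γ_s = (Z_in − Z_s)/(Z_in + Z_s) = (-44.2 − j18.4)/(106 − j18.4), |Γ_s| = 0.446

|Γ| ≈ 0.446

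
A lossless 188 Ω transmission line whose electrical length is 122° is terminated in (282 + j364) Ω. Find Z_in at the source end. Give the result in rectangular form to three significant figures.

Z_in ≈ 44.5 + j41.5 Ω

tan(βl) = tan(122°) = -1.6
Z_in = Z_0·(Z_L + jZ_0·tanβl)/(Z_0 + jZ_L·tanβl)
     = 188·(282 + j63.1)/(771 − j451)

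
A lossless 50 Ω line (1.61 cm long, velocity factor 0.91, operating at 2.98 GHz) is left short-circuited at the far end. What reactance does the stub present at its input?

λ = v/f = 0.91·c / 2.98 GHz = 0.0916 m
βl = 2π·l/λ = 2π × 0.176 = 63.3°
tan(βl) = 1.99
For a short-circuited stub, Z_in = jZ_0·tan(βl)

X_in ≈ 99.3 Ω (inductive)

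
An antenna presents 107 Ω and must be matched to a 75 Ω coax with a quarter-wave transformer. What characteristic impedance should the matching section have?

Z_qwt = √(Z_0·R_L) = √(75 × 107) = √8025

Z_qwt ≈ 89.6 Ω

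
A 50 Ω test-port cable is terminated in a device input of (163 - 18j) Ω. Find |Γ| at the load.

|Γ| ≈ 0.535

Γ = (Z_L − Z_0)/(Z_L + Z_0) = (113 − j18)/(213 − j18)
|Γ| = 114/214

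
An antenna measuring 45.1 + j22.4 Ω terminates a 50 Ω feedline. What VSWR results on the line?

Γ = (Z_L − Z_0)/(Z_L + Z_0) = (-4.9 + j22.4)/(95.1 + j22.4)
|Γ| = 22.9/97.7 = 0.235
VSWR = (1 + |Γ|)/(1 − |Γ|) = 1.23/0.765

VSWR ≈ 1.61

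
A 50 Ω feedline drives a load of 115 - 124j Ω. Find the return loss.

RL ≈ 3.37 dB

Γ = (65 − j124)/(165 − j124), |Γ| = 0.678
RL = −20·log₁₀|Γ| = −20·log₁₀(0.678)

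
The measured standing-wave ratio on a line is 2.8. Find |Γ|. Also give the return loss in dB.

|Γ| = (S − 1)/(S + 1) = (2.8 − 1)/(2.8 + 1) = 1.8/3.8
RL = −20·log₁₀|Γ| = −20·log₁₀(0.474)

|Γ| ≈ 0.474; return loss ≈ 6.49 dB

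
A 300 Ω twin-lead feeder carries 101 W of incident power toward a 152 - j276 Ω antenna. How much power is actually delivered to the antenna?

P_delivered ≈ 65.7 W

|Γ| = |(-148 − j276)/(452 − j276)| = 0.591
|Γ|² = 0.35
P_refl = |Γ|²·P_inc = 35.3 W, P_del = (1 − |Γ|²)·P_inc = 65.7 W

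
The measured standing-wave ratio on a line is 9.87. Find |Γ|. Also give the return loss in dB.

|Γ| ≈ 0.816; return loss ≈ 1.77 dB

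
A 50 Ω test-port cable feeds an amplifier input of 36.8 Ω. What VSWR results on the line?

VSWR ≈ 1.36

For a purely resistive load, VSWR = R_L/Z_0 or Z_0/R_L (whichever > 1) = 50/36.8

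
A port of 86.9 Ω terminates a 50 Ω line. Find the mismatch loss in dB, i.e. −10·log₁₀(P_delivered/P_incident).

mismatch loss ≈ 0.328 dB

Γ = (86.9 − 50)/(86.9 + 50) = 0.27
|Γ|² = 0.0727, so P_del/P_inc = 1 − |Γ|² = 0.927
ML = −10·log₁₀(1 − |Γ|²)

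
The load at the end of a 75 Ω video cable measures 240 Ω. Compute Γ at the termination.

Γ = (Z_L − Z_0)/(Z_L + Z_0) = (240 − 75)/(240 + 75) = 165/315

Γ = 0.524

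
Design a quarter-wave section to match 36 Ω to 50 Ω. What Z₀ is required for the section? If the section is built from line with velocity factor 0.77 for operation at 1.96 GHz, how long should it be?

Z_qwt ≈ 42.4 Ω; length ≈ 2.95 cm

Z_qwt = √(Z_0·R_L) = √(50 × 36) = √1800
λ = 0.77·c/f = 0.118 m, so l = λ/4 = 0.0295 m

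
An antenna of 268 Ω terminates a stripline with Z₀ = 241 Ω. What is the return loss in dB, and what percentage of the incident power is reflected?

Γ = (268 − 241)/(268 + 241) = 0.053
RL = −20·log₁₀(0.053) = 25.5 dB
P_refl/P_inc = |Γ|² = 0.00281

RL ≈ 25.5 dB; 0.281% of incident power reflected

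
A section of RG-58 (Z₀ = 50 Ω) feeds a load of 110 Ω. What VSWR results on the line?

Γ = (110 − 50)/(110 + 50) = 0.375
VSWR = (1 + 0.375)/(1 − 0.375)

VSWR ≈ 2.2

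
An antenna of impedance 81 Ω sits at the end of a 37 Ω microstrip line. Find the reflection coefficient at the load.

Γ = (Z_L − Z_0)/(Z_L + Z_0) = (81 − 37)/(81 + 37) = 44/118

Γ = 0.373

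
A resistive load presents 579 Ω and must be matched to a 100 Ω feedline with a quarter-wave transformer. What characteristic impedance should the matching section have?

Z_qwt = √(Z_0·R_L) = √(100 × 579) = √57900

Z_qwt ≈ 241 Ω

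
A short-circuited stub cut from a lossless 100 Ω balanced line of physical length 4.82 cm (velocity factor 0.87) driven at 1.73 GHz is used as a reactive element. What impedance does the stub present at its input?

λ = v/f = 0.87·c / 1.73 GHz = 0.151 m
βl = 2π·l/λ = 2π × 0.319 = 115°
tan(βl) = -2.14
For a short-circuited stub, Z_in = jZ_0·tan(βl)

Z_in ≈ −j214 Ω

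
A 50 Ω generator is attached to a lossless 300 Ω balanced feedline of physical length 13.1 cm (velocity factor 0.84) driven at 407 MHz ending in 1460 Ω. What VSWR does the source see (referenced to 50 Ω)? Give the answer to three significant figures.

λ = v/f = 0.84·c / 407 MHz = 0.619 m
βl = 2π·l/λ = 2π × 0.212 = 76.2°
tan(βl) = 4.06
Z_in = Z_0·(Z_L + jZ_0·tanβl)/(Z_0 + jZ_L·tanβl) = 65.2 − j70.6 Ω
Γ_s = (Z_in − Z_s)/(Z_in + Z_s) = (15.2 − j70.6)/(115 − j70.6), |Γ_s| = 0.534
VSWR = (1 + |Γ_s|)/(1 − |Γ_s|)

VSWR ≈ 3.29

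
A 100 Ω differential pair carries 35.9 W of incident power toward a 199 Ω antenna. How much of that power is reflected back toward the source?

Γ = (199 − 100)/(199 + 100) = 0.331
|Γ|² = 0.11
P_refl = |Γ|²·P_inc = 3.94 W, P_del = (1 − |Γ|²)·P_inc = 32 W

P_reflected ≈ 3.94 W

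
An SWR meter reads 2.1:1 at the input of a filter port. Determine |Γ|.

|Γ| ≈ 0.355

|Γ| = (S − 1)/(S + 1) = (2.1 − 1)/(2.1 + 1) = 1.1/3.1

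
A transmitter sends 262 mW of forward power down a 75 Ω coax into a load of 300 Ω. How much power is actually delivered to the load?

P_delivered ≈ 168 mW

Γ = (300 − 75)/(300 + 75) = 0.6
|Γ|² = 0.36
P_refl = |Γ|²·P_inc = 94.3 mW, P_del = (1 − |Γ|²)·P_inc = 168 mW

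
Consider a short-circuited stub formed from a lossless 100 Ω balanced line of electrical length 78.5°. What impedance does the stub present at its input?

Z_in ≈ +j492 Ω

tan(βl) = 4.92
For a short-circuited stub, Z_in = jZ_0·tan(βl)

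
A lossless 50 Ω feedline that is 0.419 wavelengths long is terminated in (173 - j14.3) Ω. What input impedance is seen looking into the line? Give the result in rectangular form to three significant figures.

βl = 2π × 0.419 = 151°
tan(βl) = tan(151°) = -0.558
Z_in = Z_0·(Z_L + jZ_0·tanβl)/(Z_0 + jZ_L·tanβl)
     = 50·(173 − j42.2)/(42 − j96.5)

Z_in ≈ 51.2 + j67.3 Ω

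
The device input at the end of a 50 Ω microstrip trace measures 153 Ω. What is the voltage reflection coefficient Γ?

Γ = 0.507

Γ = (Z_L − Z_0)/(Z_L + Z_0) = (153 − 50)/(153 + 50) = 103/203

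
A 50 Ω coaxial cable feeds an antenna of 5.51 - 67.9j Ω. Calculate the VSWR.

VSWR ≈ 25.9

Γ = (Z_L − Z_0)/(Z_L + Z_0) = (-44.49 − j67.9)/(55.51 − j67.9)
|Γ| = 81.2/87.7 = 0.926
VSWR = (1 + |Γ|)/(1 − |Γ|) = 1.93/0.0744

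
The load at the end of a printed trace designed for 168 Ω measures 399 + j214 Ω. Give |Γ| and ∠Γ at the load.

Γ ≈ 0.52 ∠ 22.1°

Γ = (Z_L − Z_0)/(Z_L + Z_0) = (231 + j214)/(567 + j214)
|Γ| = 315/606 = 0.52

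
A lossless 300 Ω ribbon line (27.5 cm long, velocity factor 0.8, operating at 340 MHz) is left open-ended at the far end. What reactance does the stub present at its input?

λ = v/f = 0.8·c / 340 MHz = 0.706 m
βl = 2π·l/λ = 2π × 0.39 = 140°
tan(βl) = -0.832
For an open-ended stub, Z_in = −jZ_0·cot(βl) = −jZ_0/tan(βl)

X_in ≈ 361 Ω (inductive)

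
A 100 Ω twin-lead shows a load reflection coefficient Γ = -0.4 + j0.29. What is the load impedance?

Z_L ≈ 37 + j28.4 Ω

Z_L = Z_0·(1 + Γ)/(1 − Γ) = 100·(0.6 + j0.29)/(1.4 − j0.29)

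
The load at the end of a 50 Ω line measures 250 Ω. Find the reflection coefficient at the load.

Γ = 0.667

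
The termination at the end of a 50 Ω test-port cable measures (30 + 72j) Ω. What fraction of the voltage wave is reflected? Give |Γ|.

|Γ| ≈ 0.694

Γ = (Z_L − Z_0)/(Z_L + Z_0) = (-20 + j72)/(80 + j72)
|Γ| = 74.7/108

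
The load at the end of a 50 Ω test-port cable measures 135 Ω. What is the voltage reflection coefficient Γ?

Γ = 0.459

Γ = (Z_L − Z_0)/(Z_L + Z_0) = (135 − 50)/(135 + 50) = 85/185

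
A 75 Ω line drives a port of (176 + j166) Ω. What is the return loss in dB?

RL ≈ 3.8 dB

Γ = (101 + j166)/(251 + j166), |Γ| = 0.646
RL = −20·log₁₀|Γ| = −20·log₁₀(0.646)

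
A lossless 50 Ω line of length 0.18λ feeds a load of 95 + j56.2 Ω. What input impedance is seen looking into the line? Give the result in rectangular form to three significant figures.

βl = 2π × 0.18 = 64.8°
tan(βl) = tan(64.8°) = 2.13
Z_in = Z_0·(Z_L + jZ_0·tanβl)/(Z_0 + jZ_L·tanβl)
     = 50·(95 + j162)/(-69.4 + j202)

Z_in ≈ 28.7 − j33.4 Ω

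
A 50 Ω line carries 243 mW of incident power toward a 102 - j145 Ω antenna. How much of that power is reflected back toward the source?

|Γ| = |(52 − j145)/(152 − j145)| = 0.733
|Γ|² = 0.538
P_refl = |Γ|²·P_inc = 131 mW, P_del = (1 − |Γ|²)·P_inc = 112 mW

P_reflected ≈ 131 mW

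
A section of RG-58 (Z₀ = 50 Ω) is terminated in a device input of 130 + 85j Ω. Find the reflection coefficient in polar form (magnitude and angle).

Γ ≈ 0.586 ∠ 21.5°

Γ = (Z_L − Z_0)/(Z_L + Z_0) = (80 + j85)/(180 + j85)
|Γ| = 117/199 = 0.586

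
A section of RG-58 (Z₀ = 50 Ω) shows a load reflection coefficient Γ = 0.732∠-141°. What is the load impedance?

Z_L = Z_0·(1 + Γ)/(1 − Γ) = 50·(0.431 − j0.461)/(1.57 + j0.461)

Z_L ≈ 8.68 − j17.2 Ω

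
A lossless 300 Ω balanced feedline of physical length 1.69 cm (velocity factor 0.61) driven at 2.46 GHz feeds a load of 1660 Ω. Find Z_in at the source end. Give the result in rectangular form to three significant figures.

Z_in ≈ 55.3 − j41.9 Ω

λ = v/f = 0.61·c / 2.46 GHz = 0.0744 m
βl = 2π·l/λ = 2π × 0.227 = 81.8°
tan(βl) = tan(81.8°) = 6.93
Z_in = Z_0·(Z_L + jZ_0·tanβl)/(Z_0 + jZ_L·tanβl)
     = 300·(1660 + j2080)/(300 + j11500)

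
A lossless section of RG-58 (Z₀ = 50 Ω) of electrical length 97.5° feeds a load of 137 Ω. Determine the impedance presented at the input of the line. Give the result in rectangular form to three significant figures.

Z_in ≈ 18.5 + j5.69 Ω

tan(βl) = tan(97.5°) = -7.6
Z_in = Z_0·(Z_L + jZ_0·tanβl)/(Z_0 + jZ_L·tanβl)
     = 50·(137 − j380)/(50 − j1040)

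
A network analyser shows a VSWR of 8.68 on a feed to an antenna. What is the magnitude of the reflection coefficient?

|Γ| = (S − 1)/(S + 1) = (8.68 − 1)/(8.68 + 1) = 7.68/9.68

|Γ| ≈ 0.793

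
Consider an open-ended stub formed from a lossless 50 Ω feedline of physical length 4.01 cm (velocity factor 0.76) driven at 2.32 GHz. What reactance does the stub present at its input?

X_in ≈ 76.7 Ω (inductive)

λ = v/f = 0.76·c / 2.32 GHz = 0.0983 m
βl = 2π·l/λ = 2π × 0.408 = 147°
tan(βl) = -0.652
For an open-ended stub, Z_in = −jZ_0·cot(βl) = −jZ_0/tan(βl)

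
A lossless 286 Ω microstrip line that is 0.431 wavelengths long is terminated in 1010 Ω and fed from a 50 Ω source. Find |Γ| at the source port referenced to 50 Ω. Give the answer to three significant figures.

|Γ| ≈ 0.889

βl = 2π × 0.431 = 155°
tan(βl) = -0.463
Z_in = Z_0·(Z_L + jZ_0·tanβl)/(Z_0 + jZ_L·tanβl) = 334 + j414 Ω
Γ_s = (Z_in − Z_s)/(Z_in + Z_s) = (284 + j414)/(384 + j414), |Γ_s| = 0.889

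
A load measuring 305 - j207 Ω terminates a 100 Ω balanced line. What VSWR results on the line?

VSWR ≈ 4.56

Γ = (Z_L − Z_0)/(Z_L + Z_0) = (205 − j207)/(405 − j207)
|Γ| = 291/455 = 0.641
VSWR = (1 + |Γ|)/(1 − |Γ|) = 1.64/0.359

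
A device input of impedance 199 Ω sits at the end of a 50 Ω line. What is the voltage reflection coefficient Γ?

Γ = (Z_L − Z_0)/(Z_L + Z_0) = (199 − 50)/(199 + 50) = 149/249

Γ = 0.598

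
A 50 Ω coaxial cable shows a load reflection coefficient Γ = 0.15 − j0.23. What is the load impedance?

Z_L = Z_0·(1 + Γ)/(1 − Γ) = 50·(1.15 − j0.23)/(0.85 + j0.23)

Z_L ≈ 59.6 − j29.7 Ω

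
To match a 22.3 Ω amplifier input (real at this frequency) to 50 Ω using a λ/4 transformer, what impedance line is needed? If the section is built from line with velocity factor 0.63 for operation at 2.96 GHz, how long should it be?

Z_qwt = √(Z_0·R_L) = √(50 × 22.3) = √1115
λ = 0.63·c/f = 0.0639 m, so l = λ/4 = 0.016 m

Z_qwt ≈ 33.4 Ω; length ≈ 1.6 cm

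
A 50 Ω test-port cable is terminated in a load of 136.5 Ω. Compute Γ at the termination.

Γ = (Z_L − Z_0)/(Z_L + Z_0) = (136.5 − 50)/(136.5 + 50) = 86.5/186.5

Γ = 0.464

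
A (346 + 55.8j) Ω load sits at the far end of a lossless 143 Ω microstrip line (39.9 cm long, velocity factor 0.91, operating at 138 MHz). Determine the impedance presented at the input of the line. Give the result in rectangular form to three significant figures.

λ = v/f = 0.91·c / 138 MHz = 1.98 m
βl = 2π·l/λ = 2π × 0.202 = 72.6°
tan(βl) = tan(72.6°) = 3.19
Z_in = Z_0·(Z_L + jZ_0·tanβl)/(Z_0 + jZ_L·tanβl)
     = 143·(346 + j512)/(-35.2 + j1100)

Z_in ≈ 64.8 − j46.9 Ω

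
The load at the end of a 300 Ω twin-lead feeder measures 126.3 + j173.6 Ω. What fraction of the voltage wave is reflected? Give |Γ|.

Γ = (Z_L − Z_0)/(Z_L + Z_0) = (-173.7 + j173.6)/(426.3 + j173.6)
|Γ| = 246/460

|Γ| ≈ 0.534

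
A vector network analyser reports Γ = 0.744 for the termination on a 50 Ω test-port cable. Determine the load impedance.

Z_L ≈ 341 Ω

Z_L = Z_0·(1 + Γ)/(1 − Γ) = 50·(1.74)/(0.256)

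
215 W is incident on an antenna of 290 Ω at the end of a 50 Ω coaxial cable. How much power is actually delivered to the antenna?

Γ = (290 − 50)/(290 + 50) = 0.706
|Γ|² = 0.498
P_refl = |Γ|²·P_inc = 107 W, P_del = (1 − |Γ|²)·P_inc = 108 W

P_delivered ≈ 108 W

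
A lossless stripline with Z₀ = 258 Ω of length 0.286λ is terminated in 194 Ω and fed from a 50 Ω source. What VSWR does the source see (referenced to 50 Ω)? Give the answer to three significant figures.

βl = 2π × 0.286 = 103°
tan(βl) = -4.35
Z_in = Z_0·(Z_L + jZ_0·tanβl)/(Z_0 + jZ_L·tanβl) = 330 − j41.7 Ω
Γ_s = (Z_in − Z_s)/(Z_in + Z_s) = (280 − j41.7)/(380 − j41.7), |Γ_s| = 0.741
VSWR = (1 + |Γ_s|)/(1 − |Γ_s|)

VSWR ≈ 6.71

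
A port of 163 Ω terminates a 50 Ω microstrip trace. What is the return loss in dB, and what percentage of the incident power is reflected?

RL ≈ 5.51 dB; 28.1% of incident power reflected

Γ = (163 − 50)/(163 + 50) = 0.531
RL = −20·log₁₀(0.531) = 5.51 dB
P_refl/P_inc = |Γ|² = 0.281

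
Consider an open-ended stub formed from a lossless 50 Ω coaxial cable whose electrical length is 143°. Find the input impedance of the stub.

tan(βl) = -0.754
For an open-ended stub, Z_in = −jZ_0·cot(βl) = −jZ_0/tan(βl)

Z_in ≈ +j66.4 Ω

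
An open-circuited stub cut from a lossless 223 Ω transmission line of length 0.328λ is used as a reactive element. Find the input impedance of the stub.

Z_in ≈ +j119 Ω

βl = 2π × 0.328 = 118°
tan(βl) = -1.87
For an open-circuited stub, Z_in = −jZ_0·cot(βl) = −jZ_0/tan(βl)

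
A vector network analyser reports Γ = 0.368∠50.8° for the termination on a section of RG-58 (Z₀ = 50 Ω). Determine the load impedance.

Z_L = Z_0·(1 + Γ)/(1 − Γ) = 50·(1.23 + j0.285)/(0.767 − j0.285)

Z_L ≈ 64.5 + j42.5 Ω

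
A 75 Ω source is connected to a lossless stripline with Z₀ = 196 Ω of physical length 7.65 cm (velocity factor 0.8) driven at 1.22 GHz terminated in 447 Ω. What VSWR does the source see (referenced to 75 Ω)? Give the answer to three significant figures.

VSWR ≈ 4.19

λ = v/f = 0.8·c / 1.22 GHz = 0.197 m
βl = 2π·l/λ = 2π × 0.389 = 140°
tan(βl) = -0.839
Z_in = Z_0·(Z_L + jZ_0·tanβl)/(Z_0 + jZ_L·tanβl) = 163 + j148 Ω
Γ_s = (Z_in − Z_s)/(Z_in + Z_s) = (88.4 + j148)/(238 + j148), |Γ_s| = 0.615
VSWR = (1 + |Γ_s|)/(1 − |Γ_s|)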